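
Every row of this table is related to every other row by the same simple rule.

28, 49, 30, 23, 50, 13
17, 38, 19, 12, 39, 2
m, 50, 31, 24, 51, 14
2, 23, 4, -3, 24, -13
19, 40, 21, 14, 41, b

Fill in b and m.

The difference between any two rows is the same in every column — this is an addition table with the headers hidden.
Row 5 minus row 1 is 41 − 50 = -9, so its entry in column 6 is 13 + (-9) = 4.
Row 3 minus row 1 is 51 − 50 = 1, so its entry in column 1 is 28 + 1 = 29.

b = 4, m = 29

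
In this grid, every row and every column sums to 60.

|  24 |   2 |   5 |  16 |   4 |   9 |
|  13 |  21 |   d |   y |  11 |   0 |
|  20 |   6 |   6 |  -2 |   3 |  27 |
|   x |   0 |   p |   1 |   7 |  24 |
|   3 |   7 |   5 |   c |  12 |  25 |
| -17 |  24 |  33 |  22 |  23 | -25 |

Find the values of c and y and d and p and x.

c = 8, y = 15, d = 0, p = 11, x = 17

The known cells in row 5 total 52, leaving 60 − 52 = 8 for the blank.
The known cells in column 1 total 43, leaving 60 − 43 = 17 for the blank.
The known cells in row 4 total 49, leaving 60 − 49 = 11 for the blank.
The known cells in column 3 total 60, leaving 60 − 60 = 0 for the blank.
The known cells in row 2 total 45, leaving 60 − 45 = 15 for the blank.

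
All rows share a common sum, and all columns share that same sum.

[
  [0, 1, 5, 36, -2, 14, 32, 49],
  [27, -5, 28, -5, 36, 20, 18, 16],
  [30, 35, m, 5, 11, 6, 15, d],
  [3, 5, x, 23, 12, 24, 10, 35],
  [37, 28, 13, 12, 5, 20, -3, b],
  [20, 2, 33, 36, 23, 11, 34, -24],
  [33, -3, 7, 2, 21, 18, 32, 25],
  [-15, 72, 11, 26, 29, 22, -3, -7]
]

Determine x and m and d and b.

Rows 1 and 2 both sum to 135, so that's the common total.
The known cells in row 4 total 112, leaving 135 − 112 = 23 for the blank.
The known cells in row 5 total 112, leaving 135 − 112 = 23 for the blank.
The known cells in column 8 total 117, leaving 135 − 117 = 18 for the blank.
The known cells in row 3 total 120, leaving 135 − 120 = 15 for the blank.

x = 23, m = 15, d = 18, b = 23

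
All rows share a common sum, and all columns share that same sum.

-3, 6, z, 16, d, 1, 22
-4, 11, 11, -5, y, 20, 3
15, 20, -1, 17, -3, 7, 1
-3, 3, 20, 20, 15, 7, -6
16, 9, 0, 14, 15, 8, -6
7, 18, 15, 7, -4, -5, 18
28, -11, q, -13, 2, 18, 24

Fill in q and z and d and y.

Rows 3 and 4 both sum to 56, so that's the common total.
The known cells in row 7 total 48, leaving 56 − 48 = 8 for the blank.
The known cells in row 2 total 36, leaving 56 − 36 = 20 for the blank.
The known cells in column 5 total 45, leaving 56 − 45 = 11 for the blank.
The known cells in row 1 total 53, leaving 56 − 53 = 3 for the blank.

q = 8, z = 3, d = 11, y = 20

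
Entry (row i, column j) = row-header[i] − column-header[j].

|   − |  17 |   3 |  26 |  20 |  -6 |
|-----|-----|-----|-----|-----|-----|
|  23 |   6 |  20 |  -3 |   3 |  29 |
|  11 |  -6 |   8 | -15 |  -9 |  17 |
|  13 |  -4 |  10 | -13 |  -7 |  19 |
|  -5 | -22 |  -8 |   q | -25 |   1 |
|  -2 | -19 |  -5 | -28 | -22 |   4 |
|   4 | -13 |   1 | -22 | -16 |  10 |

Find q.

-31

-5 − 26 = -31.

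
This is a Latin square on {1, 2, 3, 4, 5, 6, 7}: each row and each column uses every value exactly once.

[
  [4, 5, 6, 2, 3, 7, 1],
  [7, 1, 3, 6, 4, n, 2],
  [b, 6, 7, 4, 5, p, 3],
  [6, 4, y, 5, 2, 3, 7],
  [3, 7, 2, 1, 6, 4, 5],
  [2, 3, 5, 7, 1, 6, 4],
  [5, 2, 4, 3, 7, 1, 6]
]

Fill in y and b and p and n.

y = 1, b = 1, p = 2, n = 5

Cell (4,3): row 4 already has {2, 3, 4, 5, 6, 7} → 1.
Cell (3,1): column 1 already has {2, 3, 4, 5, 6, 7} → 1.
Cell (3,6): row 3 already has {1, 3, 4, 5, 6, 7} → 2.
Cell (2,6): row 2 already has {1, 2, 3, 4, 6, 7} → 5.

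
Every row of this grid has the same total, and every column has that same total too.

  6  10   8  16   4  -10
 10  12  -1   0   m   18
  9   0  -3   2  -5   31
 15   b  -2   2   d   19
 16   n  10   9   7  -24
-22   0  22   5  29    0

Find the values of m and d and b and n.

Rows 1 and 3 both sum to 34, so that's the common total.
Row 5 has 16 + 10 + 9 + 7 − 24 = 18; the blank must be 34 − 18 = 16.
Column 2 has 10 + 12 + 0 + 16 + 0 = 38; the blank must be 34 − 38 = -4.
Row 4 has 15 − 4 − 2 + 2 + 19 = 30; the blank must be 34 − 30 = 4.
Row 2 has 10 + 12 − 1 + 0 + 18 = 39; the blank must be 34 − 39 = -5.

m = -5, d = 4, b = -4, n = 16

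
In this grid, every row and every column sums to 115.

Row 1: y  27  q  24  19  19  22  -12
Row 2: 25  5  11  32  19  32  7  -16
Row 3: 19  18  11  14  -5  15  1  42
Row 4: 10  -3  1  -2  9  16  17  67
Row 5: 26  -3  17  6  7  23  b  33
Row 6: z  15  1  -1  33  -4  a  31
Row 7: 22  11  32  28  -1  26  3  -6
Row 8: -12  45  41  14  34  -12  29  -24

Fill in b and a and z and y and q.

b = 6, a = 30, z = 10, y = 15, q = 1

The known cells in row 5 total 109, leaving 115 − 109 = 6 for the blank.
The known cells in column 3 total 114, leaving 115 − 114 = 1 for the blank.
The known cells in row 1 total 100, leaving 115 − 100 = 15 for the blank.
The known cells in column 1 total 105, leaving 115 − 105 = 10 for the blank.
The known cells in row 6 total 85, leaving 115 − 85 = 30 for the blank.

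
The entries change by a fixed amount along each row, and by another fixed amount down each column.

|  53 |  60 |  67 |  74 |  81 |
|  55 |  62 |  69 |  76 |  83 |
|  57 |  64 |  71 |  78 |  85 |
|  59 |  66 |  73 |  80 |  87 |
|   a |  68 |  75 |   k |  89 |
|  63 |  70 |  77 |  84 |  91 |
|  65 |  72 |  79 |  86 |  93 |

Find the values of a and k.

Along each row the entries change by 7 per step; down each column they change by 2.
Row 5: from 68 at column 2, stepping by 7 to column 1 gives 61.
Row 5: from 68 at column 2, stepping by 7 to column 4 gives 82.

a = 61, k = 82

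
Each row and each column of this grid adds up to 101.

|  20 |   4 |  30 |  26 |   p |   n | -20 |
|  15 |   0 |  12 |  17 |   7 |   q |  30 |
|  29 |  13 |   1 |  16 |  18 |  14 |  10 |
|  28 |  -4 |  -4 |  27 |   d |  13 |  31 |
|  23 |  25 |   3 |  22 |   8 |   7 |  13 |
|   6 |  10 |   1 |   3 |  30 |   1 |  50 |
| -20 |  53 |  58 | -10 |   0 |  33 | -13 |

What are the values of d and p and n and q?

d = 10, p = 28, n = 13, q = 20

The known cells in row 4 total 91, leaving 101 − 91 = 10 for the blank.
The known cells in column 5 total 73, leaving 101 − 73 = 28 for the blank.
The known cells in row 1 total 88, leaving 101 − 88 = 13 for the blank.
The known cells in row 2 total 81, leaving 101 − 81 = 20 for the blank.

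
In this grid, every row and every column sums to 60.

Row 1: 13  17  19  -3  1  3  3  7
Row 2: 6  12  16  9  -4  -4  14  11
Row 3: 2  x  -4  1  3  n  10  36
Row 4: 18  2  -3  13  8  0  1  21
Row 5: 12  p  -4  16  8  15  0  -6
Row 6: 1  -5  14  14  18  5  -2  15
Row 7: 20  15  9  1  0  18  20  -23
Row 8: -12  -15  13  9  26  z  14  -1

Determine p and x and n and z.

p = 19, x = 15, n = -3, z = 26

The known cells in row 8 total 34, leaving 60 − 34 = 26 for the blank.
The known cells in column 6 total 63, leaving 60 − 63 = -3 for the blank.
The known cells in row 5 total 41, leaving 60 − 41 = 19 for the blank.
The known cells in row 3 total 45, leaving 60 − 45 = 15 for the blank.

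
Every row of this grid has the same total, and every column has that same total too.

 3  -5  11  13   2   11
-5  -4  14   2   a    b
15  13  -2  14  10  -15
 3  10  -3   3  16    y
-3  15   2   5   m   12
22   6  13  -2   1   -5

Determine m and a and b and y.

m = 4, a = 2, b = 26, y = 6

Rows 1 and 3 both sum to 35, so that's the common total.
Row 5: -3 + 15 + 2 + 5 + 12 = 31, so its missing entry is 35 − 31 = 4.
Row 4: 3 + 10 − 3 + 3 + 16 = 29, so its missing entry is 35 − 29 = 6.
Column 5: 2 + 10 + 16 + 4 + 1 = 33, so its missing entry is 35 − 33 = 2.
Row 2: -5 − 4 + 14 + 2 + 2 = 9, so its missing entry is 35 − 9 = 26.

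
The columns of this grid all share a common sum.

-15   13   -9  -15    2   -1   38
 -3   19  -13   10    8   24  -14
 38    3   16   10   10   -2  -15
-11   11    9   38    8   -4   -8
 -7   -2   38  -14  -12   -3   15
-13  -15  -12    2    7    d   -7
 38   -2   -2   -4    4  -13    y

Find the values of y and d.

y = 18, d = 26

Columns 3 and 5 both add up to 27, so every column sums to 27.
Column 7: 38 − 14 − 15 − 8 + 15 − 7 = 9, so the missing entry is 27 − 9 = 18.
Column 6: -1 + 24 − 2 − 4 − 3 − 13 = 1, so the missing entry is 27 − 1 = 26.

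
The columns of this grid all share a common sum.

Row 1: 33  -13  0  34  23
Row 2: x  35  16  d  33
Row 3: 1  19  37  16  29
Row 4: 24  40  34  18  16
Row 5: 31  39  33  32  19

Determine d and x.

Columns 2 and 5 both add up to 120, so every column sums to 120.
Column 4: 34 + 16 + 18 + 32 = 100, so the missing entry is 120 − 100 = 20.
Column 1: 33 + 1 + 24 + 31 = 89, so the missing entry is 120 − 89 = 31.

d = 20, x = 31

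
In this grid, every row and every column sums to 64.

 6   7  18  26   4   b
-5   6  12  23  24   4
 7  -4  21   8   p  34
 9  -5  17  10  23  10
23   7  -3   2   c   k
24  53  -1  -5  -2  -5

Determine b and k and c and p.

The known cells in row 3 total 66, leaving 64 − 66 = -2 for the blank.
The known cells in column 5 total 47, leaving 64 − 47 = 17 for the blank.
The known cells in row 5 total 46, leaving 64 − 46 = 18 for the blank.
The known cells in row 1 total 61, leaving 64 − 61 = 3 for the blank.

b = 3, k = 18, c = 17, p = -2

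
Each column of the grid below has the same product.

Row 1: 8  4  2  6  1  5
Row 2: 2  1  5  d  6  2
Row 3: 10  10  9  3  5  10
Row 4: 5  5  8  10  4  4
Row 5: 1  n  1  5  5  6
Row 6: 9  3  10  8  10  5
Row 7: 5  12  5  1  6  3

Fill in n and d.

n = 5, d = 5

Columns 3 and 5 each multiply to 36000, so every column has product 36000.
Column 2: 4×1×10×5×3×12 = 7200, so the missing entry is 36000 ÷ 7200 = 5.
Column 4: 6×3×10×5×8×1 = 7200, so the missing entry is 36000 ÷ 7200 = 5.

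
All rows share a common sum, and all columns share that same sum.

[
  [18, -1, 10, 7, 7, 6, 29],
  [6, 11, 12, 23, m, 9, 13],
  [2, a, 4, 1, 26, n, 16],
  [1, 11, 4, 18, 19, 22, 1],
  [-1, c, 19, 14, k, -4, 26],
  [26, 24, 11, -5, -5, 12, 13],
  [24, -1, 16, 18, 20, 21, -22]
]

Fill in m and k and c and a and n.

Rows 1 and 4 both sum to 76, so that's the common total.
Row 2: 6 + 11 + 12 + 23 + 9 + 13 = 74, so its missing entry is 76 − 74 = 2.
Column 5: 7 + 2 + 26 + 19 − 5 + 20 = 69, so its missing entry is 76 − 69 = 7.
Column 6: 6 + 9 + 22 − 4 + 12 + 21 = 66, so its missing entry is 76 − 66 = 10.
Row 3: 2 + 4 + 1 + 26 + 10 + 16 = 59, so its missing entry is 76 − 59 = 17.
Row 5: -1 + 19 + 14 + 7 − 4 + 26 = 61, so its missing entry is 76 − 61 = 15.

m = 2, k = 7, c = 15, a = 17, n = 10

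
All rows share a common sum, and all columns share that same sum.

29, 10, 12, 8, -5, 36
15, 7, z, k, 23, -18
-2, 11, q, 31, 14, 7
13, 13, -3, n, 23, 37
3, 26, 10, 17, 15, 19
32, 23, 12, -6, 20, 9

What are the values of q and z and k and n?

q = 29, z = 30, k = 33, n = 7

Rows 1 and 5 both sum to 90, so that's the common total.
Row 4: 13 + 13 − 3 + 23 + 37 = 83, so its missing entry is 90 − 83 = 7.
Column 4: 8 + 31 + 7 + 17 − 6 = 57, so its missing entry is 90 − 57 = 33.
Row 2: 15 + 7 + 33 + 23 − 18 = 60, so its missing entry is 90 − 60 = 30.
Row 3: -2 + 11 + 31 + 14 + 7 = 61, so its missing entry is 90 − 61 = 29.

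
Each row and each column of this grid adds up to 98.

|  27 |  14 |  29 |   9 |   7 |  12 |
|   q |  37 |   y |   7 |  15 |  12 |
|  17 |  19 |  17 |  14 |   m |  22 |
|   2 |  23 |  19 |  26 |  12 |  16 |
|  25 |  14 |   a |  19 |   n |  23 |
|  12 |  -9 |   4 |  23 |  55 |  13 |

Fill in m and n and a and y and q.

m = 9, n = 0, a = 17, y = 12, q = 15

The known cells in row 3 total 89, leaving 98 − 89 = 9 for the blank.
The known cells in column 5 total 98, leaving 98 − 98 = 0 for the blank.
The known cells in row 5 total 81, leaving 98 − 81 = 17 for the blank.
The known cells in column 3 total 86, leaving 98 − 86 = 12 for the blank.
The known cells in row 2 total 83, leaving 98 − 83 = 15 for the blank.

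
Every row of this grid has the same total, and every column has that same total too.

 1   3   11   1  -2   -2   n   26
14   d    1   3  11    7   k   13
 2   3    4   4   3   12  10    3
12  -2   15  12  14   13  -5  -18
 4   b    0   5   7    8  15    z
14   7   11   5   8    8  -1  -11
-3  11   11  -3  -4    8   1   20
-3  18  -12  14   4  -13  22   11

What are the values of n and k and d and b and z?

Rows 3 and 4 both sum to 41, so that's the common total.
The known cells in row 1 total 38, leaving 41 − 38 = 3 for the blank.
The known cells in column 7 total 45, leaving 41 − 45 = -4 for the blank.
The known cells in row 2 total 45, leaving 41 − 45 = -4 for the blank.
The known cells in column 2 total 36, leaving 41 − 36 = 5 for the blank.
The known cells in row 5 total 44, leaving 41 − 44 = -3 for the blank.

n = 3, k = -4, d = -4, b = 5, z = -3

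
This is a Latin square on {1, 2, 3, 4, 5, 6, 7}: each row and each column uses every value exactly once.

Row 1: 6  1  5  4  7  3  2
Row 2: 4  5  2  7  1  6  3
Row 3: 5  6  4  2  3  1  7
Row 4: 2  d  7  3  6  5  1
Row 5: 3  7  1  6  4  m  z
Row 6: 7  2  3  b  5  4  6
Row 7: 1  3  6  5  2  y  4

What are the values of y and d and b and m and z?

y = 7, d = 4, b = 1, m = 2, z = 5

Cell (7,6): row 7 already has {1, 2, 3, 4, 5, 6} → 7.
At (row 4, col 2): row 4 already has {1, 2, 3, 5, 6, 7}, so the value is 4.
At (row 5, col 7): column 7 already has {1, 2, 3, 4, 6, 7}, so the value is 5.
Cell (5,6): row 5 already has {1, 3, 4, 5, 6, 7} → 2.
At (row 6, col 4): row 6 already has {2, 3, 4, 5, 6, 7}, so the value is 1.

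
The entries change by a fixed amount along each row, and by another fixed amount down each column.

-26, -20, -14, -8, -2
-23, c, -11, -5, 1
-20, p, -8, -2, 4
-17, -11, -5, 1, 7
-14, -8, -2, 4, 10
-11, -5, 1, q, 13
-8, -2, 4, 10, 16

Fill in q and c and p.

q = 7, c = -17, p = -14

Along each row the entries change by 6 per step; down each column they change by 3.
Row 6: from -11 at column 1, stepping by 6 to column 4 gives 7.
Row 2: from -23 at column 1, stepping by 6 to column 2 gives -17.
Row 3: from -20 at column 1, stepping by 6 to column 2 gives -14.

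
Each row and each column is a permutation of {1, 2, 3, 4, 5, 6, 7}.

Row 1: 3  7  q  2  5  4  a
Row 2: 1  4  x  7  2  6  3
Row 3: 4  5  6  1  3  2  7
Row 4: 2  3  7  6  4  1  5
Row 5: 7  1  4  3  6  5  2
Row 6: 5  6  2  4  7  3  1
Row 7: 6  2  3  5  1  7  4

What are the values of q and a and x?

q = 1, a = 6, x = 5

At (row 2, col 3): row 2 already has {1, 2, 3, 4, 6, 7}, so the value is 5.
Cell (1,3): column 3 already has {2, 3, 4, 5, 6, 7} → 1.
At (row 1, col 7): row 1 already has {1, 2, 3, 4, 5, 7}, so the value is 6.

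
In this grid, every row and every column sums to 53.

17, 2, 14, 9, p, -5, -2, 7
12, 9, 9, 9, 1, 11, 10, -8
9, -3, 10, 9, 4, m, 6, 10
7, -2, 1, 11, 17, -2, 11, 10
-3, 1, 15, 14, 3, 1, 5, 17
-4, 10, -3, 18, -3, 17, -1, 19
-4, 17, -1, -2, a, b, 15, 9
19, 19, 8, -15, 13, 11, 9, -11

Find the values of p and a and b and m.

p = 11, a = 7, b = 12, m = 8

Row 3 has 9 − 3 + 10 + 9 + 4 + 6 + 10 = 45; the blank must be 53 − 45 = 8.
Row 1 has 17 + 2 + 14 + 9 − 5 − 2 + 7 = 42; the blank must be 53 − 42 = 11.
Column 5 has 11 + 1 + 4 + 17 + 3 − 3 + 13 = 46; the blank must be 53 − 46 = 7.
Row 7 has -4 + 17 − 1 − 2 + 7 + 15 + 9 = 41; the blank must be 53 − 41 = 12.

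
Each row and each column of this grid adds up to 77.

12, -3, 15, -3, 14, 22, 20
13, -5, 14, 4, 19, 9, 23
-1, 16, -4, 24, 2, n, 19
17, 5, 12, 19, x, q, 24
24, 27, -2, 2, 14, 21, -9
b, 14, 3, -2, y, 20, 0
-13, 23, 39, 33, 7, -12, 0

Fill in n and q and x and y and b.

The known cells in column 1 total 52, leaving 77 − 52 = 25 for the blank.
The known cells in row 6 total 60, leaving 77 − 60 = 17 for the blank.
The known cells in column 5 total 73, leaving 77 − 73 = 4 for the blank.
The known cells in row 3 total 56, leaving 77 − 56 = 21 for the blank.
The known cells in row 4 total 81, leaving 77 − 81 = -4 for the blank.

n = 21, q = -4, x = 4, y = 17, b = 25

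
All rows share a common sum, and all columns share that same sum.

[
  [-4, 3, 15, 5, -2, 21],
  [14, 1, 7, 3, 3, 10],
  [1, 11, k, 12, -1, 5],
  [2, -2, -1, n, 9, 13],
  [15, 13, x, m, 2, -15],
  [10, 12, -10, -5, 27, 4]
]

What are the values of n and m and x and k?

Rows 1 and 2 both sum to 38, so that's the common total.
Row 4: 2 − 2 − 1 + 9 + 13 = 21, so its missing entry is 38 − 21 = 17.
Row 3: 1 + 11 + 12 − 1 + 5 = 28, so its missing entry is 38 − 28 = 10.
Column 3: 15 + 7 + 10 − 1 − 10 = 21, so its missing entry is 38 − 21 = 17.
Row 5: 15 + 13 + 17 + 2 − 15 = 32, so its missing entry is 38 − 32 = 6.

n = 17, m = 6, x = 17, k = 10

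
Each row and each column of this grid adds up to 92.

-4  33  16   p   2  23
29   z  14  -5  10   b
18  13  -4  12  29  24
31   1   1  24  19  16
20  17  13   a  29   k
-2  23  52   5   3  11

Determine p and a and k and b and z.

p = 22, a = 34, k = -21, b = 39, z = 5

Column 2 has 33 + 13 + 1 + 17 + 23 = 87; the blank must be 92 − 87 = 5.
Row 2 has 29 + 5 + 14 − 5 + 10 = 53; the blank must be 92 − 53 = 39.
Row 1 has -4 + 33 + 16 + 2 + 23 = 70; the blank must be 92 − 70 = 22.
Column 4 has 22 − 5 + 12 + 24 + 5 = 58; the blank must be 92 − 58 = 34.
Row 5 has 20 + 17 + 13 + 34 + 29 = 113; the blank must be 92 − 113 = -21.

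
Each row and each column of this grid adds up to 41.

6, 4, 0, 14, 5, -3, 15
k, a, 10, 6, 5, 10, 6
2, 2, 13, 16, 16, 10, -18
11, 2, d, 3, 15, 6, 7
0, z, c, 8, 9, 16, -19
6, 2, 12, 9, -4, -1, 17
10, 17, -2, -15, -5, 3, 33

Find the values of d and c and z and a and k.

d = -3, c = 11, z = 16, a = -2, k = 6

Column 1 has 6 + 2 + 11 + 0 + 6 + 10 = 35; the blank must be 41 − 35 = 6.
Row 2 has 6 + 10 + 6 + 5 + 10 + 6 = 43; the blank must be 41 − 43 = -2.
Row 4 has 11 + 2 + 3 + 15 + 6 + 7 = 44; the blank must be 41 − 44 = -3.
Column 3 has 0 + 10 + 13 − 3 + 12 − 2 = 30; the blank must be 41 − 30 = 11.
Row 5 has 0 + 11 + 8 + 9 + 16 − 19 = 25; the blank must be 41 − 25 = 16.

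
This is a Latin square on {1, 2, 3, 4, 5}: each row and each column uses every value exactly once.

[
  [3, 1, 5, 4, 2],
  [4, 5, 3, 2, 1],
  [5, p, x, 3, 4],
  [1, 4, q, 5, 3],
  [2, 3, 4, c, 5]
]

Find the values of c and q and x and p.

Cell (4,3): row 4 already has {1, 3, 4, 5} → 2.
Cell (3,3): column 3 already has {2, 3, 4, 5} → 1.
Cell (3,2): row 3 already has {1, 3, 4, 5} → 2.
Cell (5,4): row 5 already has {2, 3, 4, 5} → 1.

c = 1, q = 2, x = 1, p = 2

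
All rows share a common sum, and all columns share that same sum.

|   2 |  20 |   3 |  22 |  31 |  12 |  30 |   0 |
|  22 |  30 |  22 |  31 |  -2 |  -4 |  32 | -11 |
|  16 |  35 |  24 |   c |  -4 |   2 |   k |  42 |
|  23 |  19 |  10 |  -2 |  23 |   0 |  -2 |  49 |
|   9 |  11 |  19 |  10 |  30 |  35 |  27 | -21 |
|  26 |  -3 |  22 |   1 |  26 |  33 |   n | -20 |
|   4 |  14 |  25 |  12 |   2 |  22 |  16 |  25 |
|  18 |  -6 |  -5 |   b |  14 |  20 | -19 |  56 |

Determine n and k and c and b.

Rows 1 and 2 both sum to 120, so that's the common total.
Row 6: 26 − 3 + 22 + 1 + 26 + 33 − 20 = 85, so its missing entry is 120 − 85 = 35.
Column 7: 30 + 32 − 2 + 27 + 35 + 16 − 19 = 119, so its missing entry is 120 − 119 = 1.
Row 3: 16 + 35 + 24 − 4 + 2 + 1 + 42 = 116, so its missing entry is 120 − 116 = 4.
Row 8: 18 − 6 − 5 + 14 + 20 − 19 + 56 = 78, so its missing entry is 120 − 78 = 42.

n = 35, k = 1, c = 4, b = 42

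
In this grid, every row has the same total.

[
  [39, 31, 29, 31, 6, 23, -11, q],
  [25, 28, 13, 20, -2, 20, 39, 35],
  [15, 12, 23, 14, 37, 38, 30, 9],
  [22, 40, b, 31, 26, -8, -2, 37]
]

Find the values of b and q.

The complete rows each total 178.
Row 4 is missing 178 − 146 = 32 (since 22 + 40 + 31 + 26 − 8 − 2 + 37 = 146).
Row 1 is missing 178 − 148 = 30 (since 39 + 31 + 29 + 31 + 6 + 23 − 11 = 148).

b = 32, q = 30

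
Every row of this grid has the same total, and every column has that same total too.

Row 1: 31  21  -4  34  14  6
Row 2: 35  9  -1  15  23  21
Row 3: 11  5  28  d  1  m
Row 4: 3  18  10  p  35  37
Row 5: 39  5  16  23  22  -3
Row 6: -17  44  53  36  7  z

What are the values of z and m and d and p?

z = -21, m = 62, d = -5, p = -1

Rows 1 and 2 both sum to 102, so that's the common total.
Row 6: -17 + 44 + 53 + 36 + 7 = 123, so its missing entry is 102 − 123 = -21.
Column 6: 6 + 21 + 37 − 3 − 21 = 40, so its missing entry is 102 − 40 = 62.
Row 3: 11 + 5 + 28 + 1 + 62 = 107, so its missing entry is 102 − 107 = -5.
Row 4: 3 + 18 + 10 + 35 + 37 = 103, so its missing entry is 102 − 103 = -1.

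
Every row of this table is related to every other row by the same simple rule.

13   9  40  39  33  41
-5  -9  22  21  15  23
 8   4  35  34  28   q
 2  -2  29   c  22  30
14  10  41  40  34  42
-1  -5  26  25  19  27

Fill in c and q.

c = 28, q = 36

The difference between any two rows is the same in every column — this is an addition table with the headers hidden.
Row 4 minus row 1 is -2 − 9 = -11, so its entry in column 4 is 39 + (-11) = 28.
Row 3 minus row 1 is 4 − 9 = -5, so its entry in column 6 is 41 + (-5) = 36.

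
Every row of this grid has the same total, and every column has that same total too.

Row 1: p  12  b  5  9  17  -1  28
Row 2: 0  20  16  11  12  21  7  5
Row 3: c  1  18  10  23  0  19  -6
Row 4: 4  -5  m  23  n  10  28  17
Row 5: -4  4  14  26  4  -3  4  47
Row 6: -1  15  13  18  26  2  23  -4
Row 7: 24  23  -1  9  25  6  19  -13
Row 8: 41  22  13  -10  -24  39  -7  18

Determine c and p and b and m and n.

Rows 2 and 5 both sum to 92, so that's the common total.
Column 5: 9 + 12 + 23 + 4 + 26 + 25 − 24 = 75, so its missing entry is 92 − 75 = 17.
Row 3: 1 + 18 + 10 + 23 + 0 + 19 − 6 = 65, so its missing entry is 92 − 65 = 27.
Column 1: 0 + 27 + 4 − 4 − 1 + 24 + 41 = 91, so its missing entry is 92 − 91 = 1.
Row 1: 1 + 12 + 5 + 9 + 17 − 1 + 28 = 71, so its missing entry is 92 − 71 = 21.
Row 4: 4 − 5 + 23 + 17 + 10 + 28 + 17 = 94, so its missing entry is 92 − 94 = -2.

c = 27, p = 1, b = 21, m = -2, n = 17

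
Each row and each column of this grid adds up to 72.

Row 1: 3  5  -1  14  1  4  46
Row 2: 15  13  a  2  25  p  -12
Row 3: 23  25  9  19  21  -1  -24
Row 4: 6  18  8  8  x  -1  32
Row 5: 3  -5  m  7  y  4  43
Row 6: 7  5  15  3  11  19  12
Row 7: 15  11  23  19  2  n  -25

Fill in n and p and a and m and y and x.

Row 4: 6 + 18 + 8 + 8 − 1 + 32 = 71, so its missing entry is 72 − 71 = 1.
Column 5: 1 + 25 + 21 + 1 + 11 + 2 = 61, so its missing entry is 72 − 61 = 11.
Row 7: 15 + 11 + 23 + 19 + 2 − 25 = 45, so its missing entry is 72 − 45 = 27.
Column 6: 4 − 1 − 1 + 4 + 19 + 27 = 52, so its missing entry is 72 − 52 = 20.
Row 2: 15 + 13 + 2 + 25 + 20 − 12 = 63, so its missing entry is 72 − 63 = 9.
Row 5: 3 − 5 + 7 + 11 + 4 + 43 = 63, so its missing entry is 72 − 63 = 9.

n = 27, p = 20, a = 9, m = 9, y = 11, x = 1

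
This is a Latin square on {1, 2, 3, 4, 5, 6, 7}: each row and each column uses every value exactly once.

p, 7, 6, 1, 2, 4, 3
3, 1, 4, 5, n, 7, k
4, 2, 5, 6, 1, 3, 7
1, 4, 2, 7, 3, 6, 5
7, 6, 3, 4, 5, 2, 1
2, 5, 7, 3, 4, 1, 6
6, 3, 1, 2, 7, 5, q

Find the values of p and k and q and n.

At (row 7, col 7): row 7 already has {1, 2, 3, 5, 6, 7}, so the value is 4.
At (row 2, col 7): column 7 already has {1, 3, 4, 5, 6, 7}, so the value is 2.
At (row 2, col 5): row 2 already has {1, 2, 3, 4, 5, 7}, so the value is 6.
At (row 1, col 1): row 1 already has {1, 2, 3, 4, 6, 7}, so the value is 5.

p = 5, k = 2, q = 4, n = 6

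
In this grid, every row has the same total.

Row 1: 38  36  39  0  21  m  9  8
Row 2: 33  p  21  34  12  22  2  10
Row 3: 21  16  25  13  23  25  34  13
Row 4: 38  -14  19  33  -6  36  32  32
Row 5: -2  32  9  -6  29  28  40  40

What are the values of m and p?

m = 19, p = 36

Rows 4 and 5 both add up to 170, so every row sums to 170.
Row 1: 38 + 36 + 39 + 0 + 21 + 9 + 8 = 151, so the missing entry is 170 − 151 = 19.
Row 2: 33 + 21 + 34 + 12 + 22 + 2 + 10 = 134, so the missing entry is 170 − 134 = 36.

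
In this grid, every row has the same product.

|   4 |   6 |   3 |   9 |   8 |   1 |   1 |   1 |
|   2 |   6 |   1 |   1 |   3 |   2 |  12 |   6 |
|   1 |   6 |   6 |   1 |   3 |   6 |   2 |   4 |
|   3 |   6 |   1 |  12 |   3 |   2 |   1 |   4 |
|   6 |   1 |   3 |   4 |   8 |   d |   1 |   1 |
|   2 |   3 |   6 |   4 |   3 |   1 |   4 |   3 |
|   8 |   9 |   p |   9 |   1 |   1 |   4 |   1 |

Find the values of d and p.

d = 9, p = 2

Rows 2 and 6 each multiply to 5184, so every row has product 5184.
Row 5: 6×1×3×4×8×1×1 = 576, so the missing entry is 5184 ÷ 576 = 9.
Row 7: 8×9×9×1×1×4×1 = 2592, so the missing entry is 5184 ÷ 2592 = 2.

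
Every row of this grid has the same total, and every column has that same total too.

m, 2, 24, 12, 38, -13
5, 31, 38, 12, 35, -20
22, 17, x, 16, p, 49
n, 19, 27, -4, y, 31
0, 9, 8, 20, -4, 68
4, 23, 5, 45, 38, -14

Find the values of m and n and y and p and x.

m = 38, n = 32, y = -4, p = -2, x = -1

Rows 2 and 5 both sum to 101, so that's the common total.
Row 1 has 2 + 24 + 12 + 38 − 13 = 63; the blank must be 101 − 63 = 38.
Column 1 has 38 + 5 + 22 + 0 + 4 = 69; the blank must be 101 − 69 = 32.
Row 4 has 32 + 19 + 27 − 4 + 31 = 105; the blank must be 101 − 105 = -4.
Column 5 has 38 + 35 − 4 − 4 + 38 = 103; the blank must be 101 − 103 = -2.
Row 3 has 22 + 17 + 16 − 2 + 49 = 102; the blank must be 101 − 102 = -1.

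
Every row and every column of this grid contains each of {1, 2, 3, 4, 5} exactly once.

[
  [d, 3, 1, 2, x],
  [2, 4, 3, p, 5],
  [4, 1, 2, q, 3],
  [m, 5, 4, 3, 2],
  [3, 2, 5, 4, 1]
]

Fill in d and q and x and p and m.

d = 5, q = 5, x = 4, p = 1, m = 1

At (row 1, col 5): column 5 already has {1, 2, 3, 5}, so the value is 4.
Cell (1,1): row 1 already has {1, 2, 3, 4} → 5.
Cell (4,1): row 4 already has {2, 3, 4, 5} → 1.
At (row 3, col 4): row 3 already has {1, 2, 3, 4}, so the value is 5.
At (row 2, col 4): row 2 already has {2, 3, 4, 5}, so the value is 1.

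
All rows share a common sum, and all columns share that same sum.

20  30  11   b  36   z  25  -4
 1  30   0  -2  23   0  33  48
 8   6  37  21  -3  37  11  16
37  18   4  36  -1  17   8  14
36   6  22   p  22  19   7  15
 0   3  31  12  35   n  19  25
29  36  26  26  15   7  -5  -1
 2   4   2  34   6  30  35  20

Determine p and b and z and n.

Rows 2 and 3 both sum to 133, so that's the common total.
Row 6: 0 + 3 + 31 + 12 + 35 + 19 + 25 = 125, so its missing entry is 133 − 125 = 8.
Column 6: 0 + 37 + 17 + 19 + 8 + 7 + 30 = 118, so its missing entry is 133 − 118 = 15.
Row 1: 20 + 30 + 11 + 36 + 15 + 25 − 4 = 133, so its missing entry is 133 − 133 = 0.
Row 5: 36 + 6 + 22 + 22 + 19 + 7 + 15 = 127, so its missing entry is 133 − 127 = 6.

p = 6, b = 0, z = 15, n = 8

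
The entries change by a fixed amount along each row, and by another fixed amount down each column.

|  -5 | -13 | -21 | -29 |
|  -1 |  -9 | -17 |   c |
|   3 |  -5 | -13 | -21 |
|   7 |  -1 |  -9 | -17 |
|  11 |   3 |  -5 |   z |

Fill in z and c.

Along each row the entries change by -8 per step; down each column they change by 4.
Row 5: from 11 at column 1, stepping by -8 to column 4 gives -13.
Row 2: from -1 at column 1, stepping by -8 to column 4 gives -25.

z = -13, c = -25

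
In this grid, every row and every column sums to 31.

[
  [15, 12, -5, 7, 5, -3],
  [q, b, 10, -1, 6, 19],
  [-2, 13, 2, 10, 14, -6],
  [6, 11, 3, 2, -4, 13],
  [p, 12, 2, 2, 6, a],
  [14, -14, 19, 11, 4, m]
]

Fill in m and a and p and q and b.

The known cells in row 6 total 34, leaving 31 − 34 = -3 for the blank.
The known cells in column 2 total 34, leaving 31 − 34 = -3 for the blank.
The known cells in column 6 total 20, leaving 31 − 20 = 11 for the blank.
The known cells in row 5 total 33, leaving 31 − 33 = -2 for the blank.
The known cells in row 2 total 31, leaving 31 − 31 = 0 for the blank.

m = -3, a = 11, p = -2, q = 0, b = -3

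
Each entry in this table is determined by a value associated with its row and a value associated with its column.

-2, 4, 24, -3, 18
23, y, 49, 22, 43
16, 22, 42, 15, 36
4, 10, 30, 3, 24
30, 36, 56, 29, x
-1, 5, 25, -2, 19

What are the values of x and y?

The difference between any two rows is the same in every column — this is an addition table with the headers hidden.
Row 5 minus row 1 is 29 − (-3) = 32, so its entry in column 5 is 18 + 32 = 50.
Row 2 minus row 1 is 22 − (-3) = 25, so its entry in column 2 is 4 + 25 = 29.

x = 50, y = 29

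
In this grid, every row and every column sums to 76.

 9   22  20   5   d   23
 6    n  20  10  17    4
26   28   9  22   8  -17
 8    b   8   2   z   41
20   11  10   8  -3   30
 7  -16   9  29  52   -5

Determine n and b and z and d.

n = 19, b = 12, z = 5, d = -3

Row 2: 6 + 20 + 10 + 17 + 4 = 57, so its missing entry is 76 − 57 = 19.
Column 2: 22 + 19 + 28 + 11 − 16 = 64, so its missing entry is 76 − 64 = 12.
Row 1: 9 + 22 + 20 + 5 + 23 = 79, so its missing entry is 76 − 79 = -3.
Row 4: 8 + 12 + 8 + 2 + 41 = 71, so its missing entry is 76 − 71 = 5.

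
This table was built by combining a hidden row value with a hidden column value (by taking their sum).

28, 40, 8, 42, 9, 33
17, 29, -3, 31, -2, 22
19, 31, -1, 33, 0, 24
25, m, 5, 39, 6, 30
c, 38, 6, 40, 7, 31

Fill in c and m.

The difference between any two rows is the same in every column — this is an addition table with the headers hidden.
Row 5 minus row 1 is 7 − 9 = -2, so its entry in column 1 is 28 + (-2) = 26.
Row 4 minus row 1 is 6 − 9 = -3, so its entry in column 2 is 40 + (-3) = 37.

c = 26, m = 37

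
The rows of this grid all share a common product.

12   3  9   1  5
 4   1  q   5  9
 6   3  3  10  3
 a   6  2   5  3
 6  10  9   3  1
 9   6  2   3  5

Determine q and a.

Rows 1 and 5 each multiply to 1620, so every row has product 1620.
Row 2: 4×1×5×9 = 180, so the missing entry is 1620 ÷ 180 = 9.
Row 4: 6×2×5×3 = 180, so the missing entry is 1620 ÷ 180 = 9.

q = 9, a = 9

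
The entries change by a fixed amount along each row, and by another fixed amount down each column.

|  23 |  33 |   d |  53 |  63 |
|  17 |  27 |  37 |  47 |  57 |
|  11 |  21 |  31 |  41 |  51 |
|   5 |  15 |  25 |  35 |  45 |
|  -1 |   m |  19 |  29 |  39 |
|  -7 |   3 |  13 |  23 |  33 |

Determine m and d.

Along each row the entries change by 10 per step; down each column they change by -6.
Row 5: from -1 at column 1, stepping by 10 to column 2 gives 9.
Row 1: from 23 at column 1, stepping by 10 to column 3 gives 43.

m = 9, d = 43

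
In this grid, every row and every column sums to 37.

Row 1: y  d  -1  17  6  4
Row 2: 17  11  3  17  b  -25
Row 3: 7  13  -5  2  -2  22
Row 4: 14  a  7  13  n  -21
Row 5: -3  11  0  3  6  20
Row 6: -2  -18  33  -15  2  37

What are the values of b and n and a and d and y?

Column 1 has 17 + 7 + 14 − 3 − 2 = 33; the blank must be 37 − 33 = 4.
Row 1 has 4 − 1 + 17 + 6 + 4 = 30; the blank must be 37 − 30 = 7.
Column 2 has 7 + 11 + 13 + 11 − 18 = 24; the blank must be 37 − 24 = 13.
Row 4 has 14 + 13 + 7 + 13 − 21 = 26; the blank must be 37 − 26 = 11.
Row 2 has 17 + 11 + 3 + 17 − 25 = 23; the blank must be 37 − 23 = 14.

b = 14, n = 11, a = 13, d = 7, y = 4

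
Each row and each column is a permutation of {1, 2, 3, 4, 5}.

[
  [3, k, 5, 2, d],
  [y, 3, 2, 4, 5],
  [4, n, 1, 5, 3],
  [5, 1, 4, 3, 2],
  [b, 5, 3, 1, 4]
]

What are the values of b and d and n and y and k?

At (row 5, col 1): row 5 already has {1, 3, 4, 5}, so the value is 2.
For row 1, column 5: column 5 already has {2, 3, 4, 5}; that leaves 1.
At (row 1, col 2): row 1 already has {1, 2, 3, 5}, so the value is 4.
For row 3, column 2: row 3 already has {1, 3, 4, 5}; that leaves 2.
Cell (2,1): row 2 already has {2, 3, 4, 5} → 1.

b = 2, d = 1, n = 2, y = 1, k = 4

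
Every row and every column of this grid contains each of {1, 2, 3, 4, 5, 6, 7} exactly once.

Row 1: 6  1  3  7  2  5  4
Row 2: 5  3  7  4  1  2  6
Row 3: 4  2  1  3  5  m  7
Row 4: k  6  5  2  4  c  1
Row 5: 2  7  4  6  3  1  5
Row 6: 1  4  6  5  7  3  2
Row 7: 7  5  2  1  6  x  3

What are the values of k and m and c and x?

k = 3, m = 6, c = 7, x = 4

Cell (3,6): row 3 already has {1, 2, 3, 4, 5, 7} → 6.
Cell (7,6): row 7 already has {1, 2, 3, 5, 6, 7} → 4.
At (row 4, col 6): column 6 already has {1, 2, 3, 4, 5, 6}, so the value is 7.
For row 4, column 1: row 4 already has {1, 2, 4, 5, 6, 7}; that leaves 3.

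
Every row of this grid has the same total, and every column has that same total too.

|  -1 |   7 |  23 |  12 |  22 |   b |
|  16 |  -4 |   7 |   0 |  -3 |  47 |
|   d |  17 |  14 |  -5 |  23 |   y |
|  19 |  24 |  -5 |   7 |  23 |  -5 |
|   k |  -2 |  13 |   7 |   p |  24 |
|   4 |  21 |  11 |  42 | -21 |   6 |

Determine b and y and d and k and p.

b = 0, y = -9, d = 23, k = 2, p = 19

Rows 2 and 4 both sum to 63, so that's the common total.
Column 5: 22 − 3 + 23 + 23 − 21 = 44, so its missing entry is 63 − 44 = 19.
Row 5: -2 + 13 + 7 + 19 + 24 = 61, so its missing entry is 63 − 61 = 2.
Column 1: -1 + 16 + 19 + 2 + 4 = 40, so its missing entry is 63 − 40 = 23.
Row 1: -1 + 7 + 23 + 12 + 22 = 63, so its missing entry is 63 − 63 = 0.
Row 3: 23 + 17 + 14 − 5 + 23 = 72, so its missing entry is 63 − 72 = -9.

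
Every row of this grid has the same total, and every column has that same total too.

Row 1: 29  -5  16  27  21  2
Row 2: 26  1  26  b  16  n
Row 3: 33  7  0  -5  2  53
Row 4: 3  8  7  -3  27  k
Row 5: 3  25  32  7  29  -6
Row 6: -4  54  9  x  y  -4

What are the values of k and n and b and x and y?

k = 48, n = -3, b = 24, x = 40, y = -5

Rows 1 and 3 both sum to 90, so that's the common total.
Column 5: 21 + 16 + 2 + 27 + 29 = 95, so its missing entry is 90 − 95 = -5.
Row 6: -4 + 54 + 9 − 5 − 4 = 50, so its missing entry is 90 − 50 = 40.
Column 4: 27 − 5 − 3 + 7 + 40 = 66, so its missing entry is 90 − 66 = 24.
Row 2: 26 + 1 + 26 + 24 + 16 = 93, so its missing entry is 90 − 93 = -3.
Row 4: 3 + 8 + 7 − 3 + 27 = 42, so its missing entry is 90 − 42 = 48.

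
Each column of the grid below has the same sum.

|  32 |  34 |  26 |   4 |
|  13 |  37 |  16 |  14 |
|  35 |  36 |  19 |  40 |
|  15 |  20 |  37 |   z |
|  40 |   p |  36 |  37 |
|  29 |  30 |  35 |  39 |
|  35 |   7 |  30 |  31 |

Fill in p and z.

Column 1 sums to 199 and so does column 3; that's the common total.
In column 2 the known cells total 164, leaving 199 − 164 = 35.
In column 4 the known cells total 165, leaving 199 − 165 = 34.

p = 35, z = 34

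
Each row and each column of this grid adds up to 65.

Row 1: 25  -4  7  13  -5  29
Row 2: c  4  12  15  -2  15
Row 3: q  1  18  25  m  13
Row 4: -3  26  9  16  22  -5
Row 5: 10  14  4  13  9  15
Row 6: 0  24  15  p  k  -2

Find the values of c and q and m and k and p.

c = 21, q = 12, m = -4, k = 45, p = -17

The known cells in column 4 total 82, leaving 65 − 82 = -17 for the blank.
The known cells in row 6 total 20, leaving 65 − 20 = 45 for the blank.
The known cells in column 5 total 69, leaving 65 − 69 = -4 for the blank.
The known cells in row 3 total 53, leaving 65 − 53 = 12 for the blank.
The known cells in row 2 total 44, leaving 65 − 44 = 21 for the blank.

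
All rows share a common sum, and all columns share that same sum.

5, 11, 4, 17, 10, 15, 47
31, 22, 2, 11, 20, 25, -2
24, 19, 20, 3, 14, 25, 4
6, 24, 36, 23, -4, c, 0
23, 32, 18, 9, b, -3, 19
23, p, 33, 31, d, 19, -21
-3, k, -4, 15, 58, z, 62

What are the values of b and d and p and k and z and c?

b = 11, d = 0, p = 24, k = -23, z = 4, c = 24

Rows 1 and 2 both sum to 109, so that's the common total.
The known cells in row 5 total 98, leaving 109 − 98 = 11 for the blank.
The known cells in column 5 total 109, leaving 109 − 109 = 0 for the blank.
The known cells in row 6 total 85, leaving 109 − 85 = 24 for the blank.
The known cells in column 2 total 132, leaving 109 − 132 = -23 for the blank.
The known cells in row 7 total 105, leaving 109 − 105 = 4 for the blank.
The known cells in row 4 total 85, leaving 109 − 85 = 24 for the blank.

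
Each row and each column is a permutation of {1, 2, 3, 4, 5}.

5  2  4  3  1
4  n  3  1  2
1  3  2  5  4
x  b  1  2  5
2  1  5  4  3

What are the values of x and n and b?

For row 2, column 2: row 2 already has {1, 2, 3, 4}; that leaves 5.
For row 4, column 2: column 2 already has {1, 2, 3, 5}; that leaves 4.
For row 4, column 1: row 4 already has {1, 2, 4, 5}; that leaves 3.

x = 3, n = 5, b = 4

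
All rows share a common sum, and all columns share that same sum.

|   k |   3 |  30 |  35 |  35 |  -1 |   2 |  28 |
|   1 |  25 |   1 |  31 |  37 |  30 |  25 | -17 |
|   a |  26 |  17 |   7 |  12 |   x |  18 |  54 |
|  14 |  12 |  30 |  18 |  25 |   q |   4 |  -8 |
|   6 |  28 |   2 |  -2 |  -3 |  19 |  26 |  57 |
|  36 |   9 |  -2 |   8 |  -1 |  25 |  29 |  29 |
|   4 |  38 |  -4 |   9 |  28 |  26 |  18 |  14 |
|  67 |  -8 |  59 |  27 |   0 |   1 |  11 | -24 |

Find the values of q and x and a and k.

Rows 2 and 5 both sum to 133, so that's the common total.
Row 4 has 14 + 12 + 30 + 18 + 25 + 4 − 8 = 95; the blank must be 133 − 95 = 38.
Column 6 has -1 + 30 + 38 + 19 + 25 + 26 + 1 = 138; the blank must be 133 − 138 = -5.
Row 3 has 26 + 17 + 7 + 12 − 5 + 18 + 54 = 129; the blank must be 133 − 129 = 4.
Row 1 has 3 + 30 + 35 + 35 − 1 + 2 + 28 = 132; the blank must be 133 − 132 = 1.

q = 38, x = -5, a = 4, k = 1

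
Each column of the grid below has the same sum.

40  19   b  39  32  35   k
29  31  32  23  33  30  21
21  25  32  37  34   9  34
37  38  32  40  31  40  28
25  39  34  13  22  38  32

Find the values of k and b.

The complete columns each total 152.
Column 7 is missing 152 − 115 = 37 (since 21 + 34 + 28 + 32 = 115).
Column 3 is missing 152 − 130 = 22 (since 32 + 32 + 32 + 34 = 130).

k = 37, b = 22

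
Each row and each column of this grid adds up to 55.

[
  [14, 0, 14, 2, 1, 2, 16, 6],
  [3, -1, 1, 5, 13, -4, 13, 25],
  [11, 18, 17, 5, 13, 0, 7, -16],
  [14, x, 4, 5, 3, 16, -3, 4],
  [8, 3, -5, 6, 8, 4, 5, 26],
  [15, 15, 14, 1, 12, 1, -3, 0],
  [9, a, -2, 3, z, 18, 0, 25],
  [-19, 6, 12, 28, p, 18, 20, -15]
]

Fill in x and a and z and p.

Row 4 has 14 + 4 + 5 + 3 + 16 − 3 + 4 = 43; the blank must be 55 − 43 = 12.
Column 2 has 0 − 1 + 18 + 12 + 3 + 15 + 6 = 53; the blank must be 55 − 53 = 2.
Row 7 has 9 + 2 − 2 + 3 + 18 + 0 + 25 = 55; the blank must be 55 − 55 = 0.
Row 8 has -19 + 6 + 12 + 28 + 18 + 20 − 15 = 50; the blank must be 55 − 50 = 5.

x = 12, a = 2, z = 0, p = 5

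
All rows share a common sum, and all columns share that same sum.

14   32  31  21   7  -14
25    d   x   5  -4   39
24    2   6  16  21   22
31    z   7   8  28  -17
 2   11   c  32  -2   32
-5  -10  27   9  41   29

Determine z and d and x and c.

z = 34, d = 22, x = 4, c = 16

Rows 1 and 3 both sum to 91, so that's the common total.
The known cells in row 4 total 57, leaving 91 − 57 = 34 for the blank.
The known cells in column 2 total 69, leaving 91 − 69 = 22 for the blank.
The known cells in row 2 total 87, leaving 91 − 87 = 4 for the blank.
The known cells in row 5 total 75, leaving 91 − 75 = 16 for the blank.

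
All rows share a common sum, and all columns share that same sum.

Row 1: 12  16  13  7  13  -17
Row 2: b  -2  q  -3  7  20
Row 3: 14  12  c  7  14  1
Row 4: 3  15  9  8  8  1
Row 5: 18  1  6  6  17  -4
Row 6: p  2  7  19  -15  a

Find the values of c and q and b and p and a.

c = -4, q = 13, b = 9, p = -12, a = 43

Rows 1 and 4 both sum to 44, so that's the common total.
Column 6: -17 + 20 + 1 + 1 − 4 = 1, so its missing entry is 44 − 1 = 43.
Row 6: 2 + 7 + 19 − 15 + 43 = 56, so its missing entry is 44 − 56 = -12.
Row 3: 14 + 12 + 7 + 14 + 1 = 48, so its missing entry is 44 − 48 = -4.
Column 3: 13 − 4 + 9 + 6 + 7 = 31, so its missing entry is 44 − 31 = 13.
Row 2: -2 + 13 − 3 + 7 + 20 = 35, so its missing entry is 44 − 35 = 9.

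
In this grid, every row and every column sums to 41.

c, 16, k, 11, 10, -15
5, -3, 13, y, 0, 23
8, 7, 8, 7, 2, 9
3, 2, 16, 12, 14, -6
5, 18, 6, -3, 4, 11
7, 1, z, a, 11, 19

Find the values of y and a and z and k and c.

y = 3, a = 11, z = -8, k = 6, c = 13

The known cells in column 1 total 28, leaving 41 − 28 = 13 for the blank.
The known cells in row 1 total 35, leaving 41 − 35 = 6 for the blank.
The known cells in row 2 total 38, leaving 41 − 38 = 3 for the blank.
The known cells in column 4 total 30, leaving 41 − 30 = 11 for the blank.
The known cells in row 6 total 49, leaving 41 − 49 = -8 for the blank.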